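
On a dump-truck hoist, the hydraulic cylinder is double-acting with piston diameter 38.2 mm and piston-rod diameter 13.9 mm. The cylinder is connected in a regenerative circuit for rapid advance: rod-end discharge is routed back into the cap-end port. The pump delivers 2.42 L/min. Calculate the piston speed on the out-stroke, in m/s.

v ≈ 0.266 m/s

In regeneration the rod-end outflow joins the pump flow into the cap end, so the net volume the pump must supply per unit advance equals the rod cross-section area.
Rod cross-section A_rod = π/4 × (13.9 mm)² = 151.7 mm^2
v = Q_pump / A_rod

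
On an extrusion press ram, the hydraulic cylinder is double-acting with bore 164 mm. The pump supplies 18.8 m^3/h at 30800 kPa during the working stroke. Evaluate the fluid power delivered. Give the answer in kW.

Hydraulic power = P × Q

W ≈ 161 kW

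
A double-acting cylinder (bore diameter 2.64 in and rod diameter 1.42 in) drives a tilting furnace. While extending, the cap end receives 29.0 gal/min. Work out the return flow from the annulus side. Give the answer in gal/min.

Q_out ≈ 20.6 gal/min

Cap-side area A_cap = π/4 × (2.64 in)² = 5.474 in^2
Rod-side annular area A_ann = π/4 × (2.64² − 1.42²) = 3.890 in^2
Piston speed v = Q_in/A_cap; rod-end outflow Q_out = v × A_ann = Q_in × A_ann/A_cap.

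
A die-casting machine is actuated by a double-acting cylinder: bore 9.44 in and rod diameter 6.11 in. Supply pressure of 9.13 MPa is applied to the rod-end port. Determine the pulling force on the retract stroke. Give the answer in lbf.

Rod-side annular area A_ann = π/4 × (9.44² − 6.11²) = 40.67 in^2
On retraction the pressure acts on the annular area (bore minus rod).
F = P × A_ann

F ≈ 53900 lbf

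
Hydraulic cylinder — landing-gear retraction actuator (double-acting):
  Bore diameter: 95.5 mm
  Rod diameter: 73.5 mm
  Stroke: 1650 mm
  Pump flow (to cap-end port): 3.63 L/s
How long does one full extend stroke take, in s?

t ≈ 3.26 s

Cap-side area A_cap = π/4 × (95.5 mm)² = 7163 mm^2
Swept volume V = A × L; t = V / Q = A·L / Q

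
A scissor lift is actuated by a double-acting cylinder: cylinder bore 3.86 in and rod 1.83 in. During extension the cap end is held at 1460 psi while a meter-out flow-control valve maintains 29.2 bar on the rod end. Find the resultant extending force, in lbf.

F ≈ 13200 lbf

Cap-side area A_cap = π/4 × (3.86 in)² = 11.70 in^2
Rod-side annular area A_ann = π/4 × (3.86² − 1.83²) = 9.072 in^2
Net thrust = P_cap·A_cap − P_rod·A_ann = 17090 lbf − 3842 lbf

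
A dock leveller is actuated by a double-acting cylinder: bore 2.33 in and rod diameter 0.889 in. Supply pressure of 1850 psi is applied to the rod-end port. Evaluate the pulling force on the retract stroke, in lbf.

Rod-side annular area A_ann = π/4 × (2.33² − 0.889²) = 3.643 in^2
On retraction the pressure acts on the annular area (bore minus rod).
F = P × A_ann

F ≈ 6740 lbf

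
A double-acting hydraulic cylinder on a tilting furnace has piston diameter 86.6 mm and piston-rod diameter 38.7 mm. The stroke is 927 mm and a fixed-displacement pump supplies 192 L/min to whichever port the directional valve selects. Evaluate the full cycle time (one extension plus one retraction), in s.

t ≈ 3.07 s

Cap-side area A_cap = π/4 × (86.6 mm)² = 5890 mm^2
Rod-side annular area A_ann = π/4 × (86.6² − 38.7²) = 4714 mm^2
t_ext = A_cap·L/Q = 1.706 s
t_ret = A_ann·L/Q = 1.366 s
t_cycle = t_ext + t_ret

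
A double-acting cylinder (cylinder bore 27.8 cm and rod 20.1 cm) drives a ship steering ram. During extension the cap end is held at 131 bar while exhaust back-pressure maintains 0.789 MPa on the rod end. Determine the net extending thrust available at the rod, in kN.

Cap-side area A_cap = π/4 × (27.8 cm)² = 607.0 cm^2
Rod-side annular area A_ann = π/4 × (27.8² − 20.1²) = 289.7 cm^2
Net thrust = P_cap·A_cap − P_rod·A_ann = 795.2 kN − 22.86 kN

F ≈ 772 kN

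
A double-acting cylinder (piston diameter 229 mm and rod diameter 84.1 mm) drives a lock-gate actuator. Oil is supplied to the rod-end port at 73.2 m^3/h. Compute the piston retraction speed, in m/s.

Rod-side annular area A_ann = π/4 × (229² − 84.1²) = 35630 mm^2
Flow into the rod-end port fills the annular volume.
v = Q / A

v ≈ 0.571 m/s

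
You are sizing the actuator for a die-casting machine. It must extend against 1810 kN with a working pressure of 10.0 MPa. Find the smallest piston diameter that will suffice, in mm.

D ≈ 480 mm

Extension force acts on the full piston face: F = P × (π/4)D².
D = √(4F / (πP)) = √(4 × 1810 kN / (π × 10.0 MPa))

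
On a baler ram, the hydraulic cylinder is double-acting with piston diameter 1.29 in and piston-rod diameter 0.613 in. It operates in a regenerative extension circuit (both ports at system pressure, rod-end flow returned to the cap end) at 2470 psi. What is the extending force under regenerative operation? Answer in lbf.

F ≈ 729 lbf

With equal pressure on both faces, forces on the annular region cancel; the net push is pressure × rod cross-section.
Rod cross-section A_rod = π/4 × (0.613 in)² = 0.2951 in^2
F = P × A_rod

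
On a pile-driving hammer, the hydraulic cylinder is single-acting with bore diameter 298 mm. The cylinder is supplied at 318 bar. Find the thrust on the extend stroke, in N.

Cap-side area A_cap = π/4 × (298 mm)² = 69750 mm^2
F = P × A_cap = 318 bar × A_cap

F ≈ 2.22e6 N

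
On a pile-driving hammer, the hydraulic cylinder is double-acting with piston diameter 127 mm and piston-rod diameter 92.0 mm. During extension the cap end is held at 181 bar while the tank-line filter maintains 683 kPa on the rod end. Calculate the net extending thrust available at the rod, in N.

Cap-side area A_cap = π/4 × (127 mm)² = 12670 mm^2
Rod-side annular area A_ann = π/4 × (127² − 92.0²) = 6020 mm^2
Net thrust = P_cap·A_cap − P_rod·A_ann = 2.293e5 N − 4112 N

F ≈ 2.25e5 N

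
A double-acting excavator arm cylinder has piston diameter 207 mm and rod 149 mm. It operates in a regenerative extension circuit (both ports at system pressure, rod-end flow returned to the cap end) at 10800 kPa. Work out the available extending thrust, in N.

With equal pressure on both faces, forces on the annular region cancel; the net push is pressure × rod cross-section.
Rod cross-section A_rod = π/4 × (149 mm)² = 17440 mm^2
F = P × A_rod

F ≈ 1.88e5 N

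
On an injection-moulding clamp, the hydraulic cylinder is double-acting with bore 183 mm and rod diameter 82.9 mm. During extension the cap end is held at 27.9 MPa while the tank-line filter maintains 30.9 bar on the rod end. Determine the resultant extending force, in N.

Cap-side area A_cap = π/4 × (183 mm)² = 26300 mm^2
Rod-side annular area A_ann = π/4 × (183² − 82.9²) = 20900 mm^2
Net thrust = P_cap·A_cap − P_rod·A_ann = 7.338e5 N − 64600 N

F ≈ 6.69e5 N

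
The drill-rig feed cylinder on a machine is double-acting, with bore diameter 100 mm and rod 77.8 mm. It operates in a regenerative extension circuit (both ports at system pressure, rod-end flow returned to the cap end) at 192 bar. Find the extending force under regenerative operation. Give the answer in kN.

With equal pressure on both faces, forces on the annular region cancel; the net push is pressure × rod cross-section.
Rod cross-section A_rod = π/4 × (77.8 mm)² = 4754 mm^2
F = P × A_rod

F ≈ 91.3 kN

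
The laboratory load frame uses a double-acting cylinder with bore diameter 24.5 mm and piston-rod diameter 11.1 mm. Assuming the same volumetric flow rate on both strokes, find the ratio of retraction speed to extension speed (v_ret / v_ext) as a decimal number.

v_ret/v_ext ≈ 1.26

Cap-side area A_cap = π/4 × (24.5 mm)² = 471.4 mm^2
Rod-side annular area A_ann = π/4 × (24.5² − 11.1²) = 374.7 mm^2
For equal Q, v ∝ 1/A, so v_ret/v_ext = A_cap/A_ann.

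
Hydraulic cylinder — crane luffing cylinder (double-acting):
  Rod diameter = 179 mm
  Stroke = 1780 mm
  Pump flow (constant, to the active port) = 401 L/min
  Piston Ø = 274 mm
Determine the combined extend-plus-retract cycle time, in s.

t ≈ 24.7 s

Cap-side area A_cap = π/4 × (274 mm)² = 58960 mm^2
Rod-side annular area A_ann = π/4 × (274² − 179²) = 33800 mm^2
t_ext = A_cap·L/Q = 15.70 s
t_ret = A_ann·L/Q = 9.002 s
t_cycle = t_ext + t_ret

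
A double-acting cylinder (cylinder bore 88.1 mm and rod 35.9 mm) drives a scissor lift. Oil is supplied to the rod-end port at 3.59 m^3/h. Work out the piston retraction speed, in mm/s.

Rod-side annular area A_ann = π/4 × (88.1² − 35.9²) = 5084 mm^2
Flow into the rod-end port fills the annular volume.
v = Q / A

v ≈ 196 mm/s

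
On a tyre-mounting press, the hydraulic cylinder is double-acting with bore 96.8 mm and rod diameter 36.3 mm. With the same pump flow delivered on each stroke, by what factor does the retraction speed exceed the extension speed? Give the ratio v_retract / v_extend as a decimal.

Cap-side area A_cap = π/4 × (96.8 mm)² = 7359 mm^2
Rod-side annular area A_ann = π/4 × (96.8² − 36.3²) = 6324 mm^2
For equal Q, v ∝ 1/A, so v_ret/v_ext = A_cap/A_ann.

v_ret/v_ext ≈ 1.16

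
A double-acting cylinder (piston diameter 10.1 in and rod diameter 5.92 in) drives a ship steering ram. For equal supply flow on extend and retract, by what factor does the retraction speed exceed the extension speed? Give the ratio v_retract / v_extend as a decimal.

Cap-side area A_cap = π/4 × (10.1 in)² = 80.12 in^2
Rod-side annular area A_ann = π/4 × (10.1² − 5.92²) = 52.59 in^2
For equal Q, v ∝ 1/A, so v_ret/v_ext = A_cap/A_ann.

v_ret/v_ext ≈ 1.52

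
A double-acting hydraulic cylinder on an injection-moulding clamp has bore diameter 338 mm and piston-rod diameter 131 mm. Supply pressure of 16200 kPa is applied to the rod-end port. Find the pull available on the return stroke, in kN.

F ≈ 1240 kN

Rod-side annular area A_ann = π/4 × (338² − 131²) = 76250 mm^2
On retraction the pressure acts on the annular area (bore minus rod).
F = P × A_ann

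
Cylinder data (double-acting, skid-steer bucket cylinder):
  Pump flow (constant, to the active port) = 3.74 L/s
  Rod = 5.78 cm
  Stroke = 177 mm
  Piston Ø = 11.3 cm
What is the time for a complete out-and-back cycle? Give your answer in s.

Cap-side area A_cap = π/4 × (11.3 cm)² = 100.3 cm^2
Rod-side annular area A_ann = π/4 × (11.3² − 5.78²) = 74.05 cm^2
t_ext = A_cap·L/Q = 0.4746 s
t_ret = A_ann·L/Q = 0.3504 s
t_cycle = t_ext + t_ret

t ≈ 0.825 s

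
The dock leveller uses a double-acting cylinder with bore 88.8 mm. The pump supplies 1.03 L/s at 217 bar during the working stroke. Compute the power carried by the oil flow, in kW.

W ≈ 22.4 kW

Hydraulic power = P × Q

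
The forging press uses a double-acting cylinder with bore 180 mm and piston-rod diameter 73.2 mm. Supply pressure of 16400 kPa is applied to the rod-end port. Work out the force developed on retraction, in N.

Rod-side annular area A_ann = π/4 × (180² − 73.2²) = 21240 mm^2
On retraction the pressure acts on the annular area (bore minus rod).
F = P × A_ann

F ≈ 3.48e5 N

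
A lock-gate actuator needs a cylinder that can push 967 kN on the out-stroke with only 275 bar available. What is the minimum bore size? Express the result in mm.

Extension force acts on the full piston face: F = P × (π/4)D².
D = √(4F / (πP)) = √(4 × 967 kN / (π × 275 bar))

D ≈ 212 mm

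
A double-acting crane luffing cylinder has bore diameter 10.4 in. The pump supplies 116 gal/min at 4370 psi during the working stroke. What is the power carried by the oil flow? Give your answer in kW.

Hydraulic power = P × Q

W ≈ 221 kW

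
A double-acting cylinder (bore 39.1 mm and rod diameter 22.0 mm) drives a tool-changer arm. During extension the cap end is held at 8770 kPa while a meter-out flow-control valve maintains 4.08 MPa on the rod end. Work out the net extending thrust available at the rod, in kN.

Cap-side area A_cap = π/4 × (39.1 mm)² = 1201 mm^2
Rod-side annular area A_ann = π/4 × (39.1² − 22.0²) = 820.6 mm^2
Net thrust = P_cap·A_cap − P_rod·A_ann = 10.53 kN − 3.348 kN

F ≈ 7.18 kN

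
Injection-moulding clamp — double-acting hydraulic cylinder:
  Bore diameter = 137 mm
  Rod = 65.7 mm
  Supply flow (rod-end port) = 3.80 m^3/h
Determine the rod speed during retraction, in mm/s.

v ≈ 93.0 mm/s

Rod-side annular area A_ann = π/4 × (137² − 65.7²) = 11350 mm^2
Flow into the rod-end port fills the annular volume.
v = Q / A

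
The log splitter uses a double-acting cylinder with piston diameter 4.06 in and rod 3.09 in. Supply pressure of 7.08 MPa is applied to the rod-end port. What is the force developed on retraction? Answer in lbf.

F ≈ 5590 lbf

Rod-side annular area A_ann = π/4 × (4.06² − 3.09²) = 5.447 in^2
On retraction the pressure acts on the annular area (bore minus rod).
F = P × A_ann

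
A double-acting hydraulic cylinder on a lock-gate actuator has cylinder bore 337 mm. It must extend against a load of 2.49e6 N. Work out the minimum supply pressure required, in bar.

Cap-side area A_cap = π/4 × (337 mm)² = 89200 mm^2
P = F / A = 2.49e6 N / A

P ≈ 279 bar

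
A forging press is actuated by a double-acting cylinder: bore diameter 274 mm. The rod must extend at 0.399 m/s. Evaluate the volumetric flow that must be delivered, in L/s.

Cap-side area A_cap = π/4 × (274 mm)² = 58960 mm^2
Q = A × v

Q ≈ 23.5 L/s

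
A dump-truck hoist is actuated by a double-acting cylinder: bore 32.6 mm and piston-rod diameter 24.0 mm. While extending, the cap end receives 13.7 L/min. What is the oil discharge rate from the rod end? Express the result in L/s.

Cap-side area A_cap = π/4 × (32.6 mm)² = 834.7 mm^2
Rod-side annular area A_ann = π/4 × (32.6² − 24.0²) = 382.3 mm^2
Piston speed v = Q_in/A_cap; rod-end outflow Q_out = v × A_ann = Q_in × A_ann/A_cap.

Q_out ≈ 0.105 L/s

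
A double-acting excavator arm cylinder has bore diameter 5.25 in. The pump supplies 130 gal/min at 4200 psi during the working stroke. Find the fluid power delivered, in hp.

Hydraulic power = P × Q

W ≈ 318 hp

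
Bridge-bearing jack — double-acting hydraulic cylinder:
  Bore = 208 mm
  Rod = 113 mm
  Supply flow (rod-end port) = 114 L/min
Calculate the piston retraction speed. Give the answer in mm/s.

Rod-side annular area A_ann = π/4 × (208² − 113²) = 23950 mm^2
Flow into the rod-end port fills the annular volume.
v = Q / A

v ≈ 79.3 mm/s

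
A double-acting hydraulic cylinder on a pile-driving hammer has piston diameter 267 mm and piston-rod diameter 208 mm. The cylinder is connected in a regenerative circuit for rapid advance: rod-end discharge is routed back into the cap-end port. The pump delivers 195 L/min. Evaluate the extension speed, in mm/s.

In regeneration the rod-end outflow joins the pump flow into the cap end, so the net volume the pump must supply per unit advance equals the rod cross-section area.
Rod cross-section A_rod = π/4 × (208 mm)² = 33980 mm^2
v = Q_pump / A_rod

v ≈ 95.6 mm/s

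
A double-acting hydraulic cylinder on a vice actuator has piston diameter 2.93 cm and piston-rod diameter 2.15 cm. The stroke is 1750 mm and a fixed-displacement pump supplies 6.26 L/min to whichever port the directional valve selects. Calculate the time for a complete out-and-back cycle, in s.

Cap-side area A_cap = π/4 × (2.93 cm)² = 6.743 cm^2
Rod-side annular area A_ann = π/4 × (2.93² − 2.15²) = 3.112 cm^2
t_ext = A_cap·L/Q = 11.31 s
t_ret = A_ann·L/Q = 5.220 s
t_cycle = t_ext + t_ret

t ≈ 16.5 s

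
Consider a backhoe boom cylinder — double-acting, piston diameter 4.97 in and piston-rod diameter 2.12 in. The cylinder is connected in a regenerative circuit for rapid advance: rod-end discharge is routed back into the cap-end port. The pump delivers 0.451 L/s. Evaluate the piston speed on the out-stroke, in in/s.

In regeneration the rod-end outflow joins the pump flow into the cap end, so the net volume the pump must supply per unit advance equals the rod cross-section area.
Rod cross-section A_rod = π/4 × (2.12 in)² = 3.530 in^2
v = Q_pump / A_rod

v ≈ 7.80 in/s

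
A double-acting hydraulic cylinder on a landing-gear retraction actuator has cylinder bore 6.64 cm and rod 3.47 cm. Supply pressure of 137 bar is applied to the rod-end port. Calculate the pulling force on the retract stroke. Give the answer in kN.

Rod-side annular area A_ann = π/4 × (6.64² − 3.47²) = 25.17 cm^2
On retraction the pressure acts on the annular area (bore minus rod).
F = P × A_ann

F ≈ 34.5 kN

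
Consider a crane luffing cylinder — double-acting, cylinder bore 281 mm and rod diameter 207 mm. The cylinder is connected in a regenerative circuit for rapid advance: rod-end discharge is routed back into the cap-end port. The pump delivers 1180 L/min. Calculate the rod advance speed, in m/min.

v ≈ 35.1 m/min

In regeneration the rod-end outflow joins the pump flow into the cap end, so the net volume the pump must supply per unit advance equals the rod cross-section area.
Rod cross-section A_rod = π/4 × (207 mm)² = 33650 mm^2
v = Q_pump / A_rod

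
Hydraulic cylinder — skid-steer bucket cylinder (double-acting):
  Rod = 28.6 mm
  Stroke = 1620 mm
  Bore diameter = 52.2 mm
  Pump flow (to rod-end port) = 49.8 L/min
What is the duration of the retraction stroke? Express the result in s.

Rod-side annular area A_ann = π/4 × (52.2² − 28.6²) = 1498 mm^2
Swept volume V = A × L; t = V / Q = A·L / Q

t ≈ 2.92 s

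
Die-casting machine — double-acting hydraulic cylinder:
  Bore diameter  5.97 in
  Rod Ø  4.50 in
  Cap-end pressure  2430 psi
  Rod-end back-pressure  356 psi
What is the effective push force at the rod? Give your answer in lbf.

F ≈ 63700 lbf

Cap-side area A_cap = π/4 × (5.97 in)² = 27.99 in^2
Rod-side annular area A_ann = π/4 × (5.97² − 4.50²) = 12.09 in^2
Net thrust = P_cap·A_cap − P_rod·A_ann = 68020 lbf − 4303 lbf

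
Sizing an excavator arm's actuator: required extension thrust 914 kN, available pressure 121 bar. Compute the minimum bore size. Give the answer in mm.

Extension force acts on the full piston face: F = P × (π/4)D².
D = √(4F / (πP)) = √(4 × 914 kN / (π × 121 bar))

D ≈ 310 mm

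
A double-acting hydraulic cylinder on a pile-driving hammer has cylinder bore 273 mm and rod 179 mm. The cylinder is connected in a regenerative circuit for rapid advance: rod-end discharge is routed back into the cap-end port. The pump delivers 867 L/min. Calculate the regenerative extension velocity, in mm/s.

In regeneration the rod-end outflow joins the pump flow into the cap end, so the net volume the pump must supply per unit advance equals the rod cross-section area.
Rod cross-section A_rod = π/4 × (179 mm)² = 25160 mm^2
v = Q_pump / A_rod

v ≈ 574 mm/s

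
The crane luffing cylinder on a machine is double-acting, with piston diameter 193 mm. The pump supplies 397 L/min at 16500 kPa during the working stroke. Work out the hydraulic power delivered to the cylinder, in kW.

Hydraulic power = P × Q

W ≈ 109 kW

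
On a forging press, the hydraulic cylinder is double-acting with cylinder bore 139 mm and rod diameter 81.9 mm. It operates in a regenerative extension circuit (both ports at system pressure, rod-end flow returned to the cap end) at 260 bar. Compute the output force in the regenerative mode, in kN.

F ≈ 137 kN

With equal pressure on both faces, forces on the annular region cancel; the net push is pressure × rod cross-section.
Rod cross-section A_rod = π/4 × (81.9 mm)² = 5268 mm^2
F = P × A_rod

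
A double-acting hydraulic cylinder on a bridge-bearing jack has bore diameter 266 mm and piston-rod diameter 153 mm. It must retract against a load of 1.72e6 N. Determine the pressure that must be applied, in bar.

Rod-side annular area A_ann = π/4 × (266² − 153²) = 37190 mm^2
Retraction: pressure acts on the annular area.
P = F / A = 1.72e6 N / A

P ≈ 463 bar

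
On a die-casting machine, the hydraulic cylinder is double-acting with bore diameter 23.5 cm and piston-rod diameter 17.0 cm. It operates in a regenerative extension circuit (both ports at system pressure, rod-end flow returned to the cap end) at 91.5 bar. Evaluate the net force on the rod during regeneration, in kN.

F ≈ 208 kN

With equal pressure on both faces, forces on the annular region cancel; the net push is pressure × rod cross-section.
Rod cross-section A_rod = π/4 × (17.0 cm)² = 227.0 cm^2
F = P × A_rod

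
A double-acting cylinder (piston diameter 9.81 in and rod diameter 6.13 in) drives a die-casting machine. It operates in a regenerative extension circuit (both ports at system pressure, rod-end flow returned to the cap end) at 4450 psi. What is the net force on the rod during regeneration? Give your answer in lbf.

With equal pressure on both faces, forces on the annular region cancel; the net push is pressure × rod cross-section.
Rod cross-section A_rod = π/4 × (6.13 in)² = 29.51 in^2
F = P × A_rod

F ≈ 1.31e5 lbf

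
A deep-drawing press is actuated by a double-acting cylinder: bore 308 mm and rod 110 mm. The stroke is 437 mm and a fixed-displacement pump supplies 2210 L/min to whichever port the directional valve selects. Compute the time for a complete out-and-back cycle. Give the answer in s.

Cap-side area A_cap = π/4 × (308 mm)² = 74510 mm^2
Rod-side annular area A_ann = π/4 × (308² − 110²) = 65000 mm^2
t_ext = A_cap·L/Q = 0.8840 s
t_ret = A_ann·L/Q = 0.7712 s
t_cycle = t_ext + t_ret

t ≈ 1.66 s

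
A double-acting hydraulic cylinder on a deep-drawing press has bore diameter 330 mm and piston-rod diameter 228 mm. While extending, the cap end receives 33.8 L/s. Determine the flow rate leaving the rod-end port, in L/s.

Q_out ≈ 17.7 L/s

Cap-side area A_cap = π/4 × (330 mm)² = 85530 mm^2
Rod-side annular area A_ann = π/4 × (330² − 228²) = 44700 mm^2
Piston speed v = Q_in/A_cap; rod-end outflow Q_out = v × A_ann = Q_in × A_ann/A_cap.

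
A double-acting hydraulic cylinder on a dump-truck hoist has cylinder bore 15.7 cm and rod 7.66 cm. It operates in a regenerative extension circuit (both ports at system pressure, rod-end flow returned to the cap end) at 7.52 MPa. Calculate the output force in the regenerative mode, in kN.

With equal pressure on both faces, forces on the annular region cancel; the net push is pressure × rod cross-section.
Rod cross-section A_rod = π/4 × (7.66 cm)² = 46.08 cm^2
F = P × A_rod

F ≈ 34.7 kN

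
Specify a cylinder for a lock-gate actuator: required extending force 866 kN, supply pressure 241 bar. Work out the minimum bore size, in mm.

D ≈ 214 mm

Extension force acts on the full piston face: F = P × (π/4)D².
D = √(4F / (πP)) = √(4 × 866 kN / (π × 241 bar))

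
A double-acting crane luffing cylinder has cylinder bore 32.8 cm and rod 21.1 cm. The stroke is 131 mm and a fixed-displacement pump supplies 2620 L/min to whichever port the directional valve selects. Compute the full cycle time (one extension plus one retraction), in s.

Cap-side area A_cap = π/4 × (32.8 cm)² = 845.0 cm^2
Rod-side annular area A_ann = π/4 × (32.8² − 21.1²) = 495.3 cm^2
t_ext = A_cap·L/Q = 0.2535 s
t_ret = A_ann·L/Q = 0.1486 s
t_cycle = t_ext + t_ret

t ≈ 0.402 s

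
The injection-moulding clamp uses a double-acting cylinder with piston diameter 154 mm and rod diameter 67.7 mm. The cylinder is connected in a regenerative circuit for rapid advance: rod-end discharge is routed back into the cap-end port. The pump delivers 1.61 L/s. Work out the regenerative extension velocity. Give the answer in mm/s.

In regeneration the rod-end outflow joins the pump flow into the cap end, so the net volume the pump must supply per unit advance equals the rod cross-section area.
Rod cross-section A_rod = π/4 × (67.7 mm)² = 3600 mm^2
v = Q_pump / A_rod

v ≈ 447 mm/s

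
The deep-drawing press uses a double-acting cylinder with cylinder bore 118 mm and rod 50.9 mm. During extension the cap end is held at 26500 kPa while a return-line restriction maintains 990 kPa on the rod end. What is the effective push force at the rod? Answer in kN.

F ≈ 281 kN

Cap-side area A_cap = π/4 × (118 mm)² = 10940 mm^2
Rod-side annular area A_ann = π/4 × (118² − 50.9²) = 8901 mm^2
Net thrust = P_cap·A_cap − P_rod·A_ann = 289.8 kN − 8.812 kN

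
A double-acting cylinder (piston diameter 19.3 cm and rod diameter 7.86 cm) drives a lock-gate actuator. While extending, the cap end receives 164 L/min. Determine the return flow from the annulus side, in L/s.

Q_out ≈ 2.28 L/s

Cap-side area A_cap = π/4 × (19.3 cm)² = 292.6 cm^2
Rod-side annular area A_ann = π/4 × (19.3² − 7.86²) = 244.0 cm^2
Piston speed v = Q_in/A_cap; rod-end outflow Q_out = v × A_ann = Q_in × A_ann/A_cap.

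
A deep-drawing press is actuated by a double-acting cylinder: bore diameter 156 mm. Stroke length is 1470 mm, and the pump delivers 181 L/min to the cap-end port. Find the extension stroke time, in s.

Cap-side area A_cap = π/4 × (156 mm)² = 19110 mm^2
Swept volume V = A × L; t = V / Q = A·L / Q

t ≈ 9.31 s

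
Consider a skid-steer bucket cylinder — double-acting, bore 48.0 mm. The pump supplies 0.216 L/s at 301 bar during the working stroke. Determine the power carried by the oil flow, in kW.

Hydraulic power = P × Q

W ≈ 6.50 kW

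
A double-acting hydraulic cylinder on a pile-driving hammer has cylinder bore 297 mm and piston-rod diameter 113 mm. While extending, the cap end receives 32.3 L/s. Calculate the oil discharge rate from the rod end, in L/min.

Cap-side area A_cap = π/4 × (297 mm)² = 69280 mm^2
Rod-side annular area A_ann = π/4 × (297² − 113²) = 59250 mm^2
Piston speed v = Q_in/A_cap; rod-end outflow Q_out = v × A_ann = Q_in × A_ann/A_cap.

Q_out ≈ 1660 L/min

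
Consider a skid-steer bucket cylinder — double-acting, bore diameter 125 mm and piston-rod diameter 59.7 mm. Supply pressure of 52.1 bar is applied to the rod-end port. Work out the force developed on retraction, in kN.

F ≈ 49.4 kN

Rod-side annular area A_ann = π/4 × (125² − 59.7²) = 9473 mm^2
On retraction the pressure acts on the annular area (bore minus rod).
F = P × A_ann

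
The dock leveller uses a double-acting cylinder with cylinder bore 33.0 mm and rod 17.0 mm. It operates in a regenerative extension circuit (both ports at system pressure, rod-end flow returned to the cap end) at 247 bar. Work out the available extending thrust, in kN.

With equal pressure on both faces, forces on the annular region cancel; the net push is pressure × rod cross-section.
Rod cross-section A_rod = π/4 × (17.0 mm)² = 227.0 mm^2
F = P × A_rod

F ≈ 5.61 kN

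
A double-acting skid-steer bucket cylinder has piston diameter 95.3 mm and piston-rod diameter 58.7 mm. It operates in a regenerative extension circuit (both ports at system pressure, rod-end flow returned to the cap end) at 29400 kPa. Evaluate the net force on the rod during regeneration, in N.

F ≈ 79600 N

With equal pressure on both faces, forces on the annular region cancel; the net push is pressure × rod cross-section.
Rod cross-section A_rod = π/4 × (58.7 mm)² = 2706 mm^2
F = P × A_rod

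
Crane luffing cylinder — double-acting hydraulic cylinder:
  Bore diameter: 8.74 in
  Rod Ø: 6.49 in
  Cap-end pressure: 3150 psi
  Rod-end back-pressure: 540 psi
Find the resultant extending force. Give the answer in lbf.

F ≈ 1.74e5 lbf

Cap-side area A_cap = π/4 × (8.74 in)² = 59.99 in^2
Rod-side annular area A_ann = π/4 × (8.74² − 6.49²) = 26.91 in^2
Net thrust = P_cap·A_cap − P_rod·A_ann = 1.890e5 lbf − 14530 lbf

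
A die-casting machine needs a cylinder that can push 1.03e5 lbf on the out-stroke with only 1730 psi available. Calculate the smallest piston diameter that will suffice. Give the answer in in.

Extension force acts on the full piston face: F = P × (π/4)D².
D = √(4F / (πP)) = √(4 × 1.03e5 lbf / (π × 1730 psi))

D ≈ 8.71 in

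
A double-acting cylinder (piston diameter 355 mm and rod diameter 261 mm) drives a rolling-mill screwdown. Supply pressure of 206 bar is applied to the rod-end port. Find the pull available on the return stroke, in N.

Rod-side annular area A_ann = π/4 × (355² − 261²) = 45480 mm^2
On retraction the pressure acts on the annular area (bore minus rod).
F = P × A_ann

F ≈ 9.37e5 N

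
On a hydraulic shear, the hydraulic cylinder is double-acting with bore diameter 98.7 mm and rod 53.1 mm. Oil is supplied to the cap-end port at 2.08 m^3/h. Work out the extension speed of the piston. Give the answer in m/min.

Cap-side area A_cap = π/4 × (98.7 mm)² = 7651 mm^2
v = Q / A

v ≈ 4.53 m/min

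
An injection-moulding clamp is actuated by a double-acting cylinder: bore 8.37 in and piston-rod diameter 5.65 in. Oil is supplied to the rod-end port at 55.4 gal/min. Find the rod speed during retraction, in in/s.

v ≈ 7.12 in/s

Rod-side annular area A_ann = π/4 × (8.37² − 5.65²) = 29.95 in^2
Flow into the rod-end port fills the annular volume.
v = Q / A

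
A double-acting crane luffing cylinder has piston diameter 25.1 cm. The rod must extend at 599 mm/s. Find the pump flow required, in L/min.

Cap-side area A_cap = π/4 × (25.1 cm)² = 494.8 cm^2
Q = A × v

Q ≈ 1780 L/min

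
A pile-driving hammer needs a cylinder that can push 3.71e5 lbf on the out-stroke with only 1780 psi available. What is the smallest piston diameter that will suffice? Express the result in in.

Extension force acts on the full piston face: F = P × (π/4)D².
D = √(4F / (πP)) = √(4 × 3.71e5 lbf / (π × 1780 psi))

D ≈ 16.3 in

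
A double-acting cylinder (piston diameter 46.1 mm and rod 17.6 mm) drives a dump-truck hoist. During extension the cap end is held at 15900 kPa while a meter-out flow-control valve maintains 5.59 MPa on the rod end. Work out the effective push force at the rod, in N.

Cap-side area A_cap = π/4 × (46.1 mm)² = 1669 mm^2
Rod-side annular area A_ann = π/4 × (46.1² − 17.6²) = 1426 mm^2
Net thrust = P_cap·A_cap − P_rod·A_ann = 26540 N − 7971 N

F ≈ 18600 N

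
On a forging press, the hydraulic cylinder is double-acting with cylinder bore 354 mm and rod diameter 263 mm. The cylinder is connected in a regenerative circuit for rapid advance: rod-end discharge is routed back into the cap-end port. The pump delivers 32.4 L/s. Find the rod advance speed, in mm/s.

In regeneration the rod-end outflow joins the pump flow into the cap end, so the net volume the pump must supply per unit advance equals the rod cross-section area.
Rod cross-section A_rod = π/4 × (263 mm)² = 54330 mm^2
v = Q_pump / A_rod

v ≈ 596 mm/s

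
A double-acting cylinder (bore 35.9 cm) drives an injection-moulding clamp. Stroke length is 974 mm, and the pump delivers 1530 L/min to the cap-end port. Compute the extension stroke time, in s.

Cap-side area A_cap = π/4 × (35.9 cm)² = 1012 cm^2
Swept volume V = A × L; t = V / Q = A·L / Q

t ≈ 3.87 s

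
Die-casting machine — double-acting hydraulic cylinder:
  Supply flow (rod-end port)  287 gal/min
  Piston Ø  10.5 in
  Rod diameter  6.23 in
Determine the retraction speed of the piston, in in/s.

v ≈ 19.7 in/s

Rod-side annular area A_ann = π/4 × (10.5² − 6.23²) = 56.11 in^2
Flow into the rod-end port fills the annular volume.
v = Q / A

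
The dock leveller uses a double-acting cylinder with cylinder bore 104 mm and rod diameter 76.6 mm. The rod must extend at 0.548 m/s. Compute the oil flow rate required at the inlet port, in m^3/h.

Q ≈ 16.8 m^3/h

Cap-side area A_cap = π/4 × (104 mm)² = 8495 mm^2
Q = A × v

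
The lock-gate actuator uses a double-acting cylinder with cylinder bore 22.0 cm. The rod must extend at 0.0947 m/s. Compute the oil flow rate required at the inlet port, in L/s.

Cap-side area A_cap = π/4 × (22.0 cm)² = 380.1 cm^2
Q = A × v

Q ≈ 3.60 L/s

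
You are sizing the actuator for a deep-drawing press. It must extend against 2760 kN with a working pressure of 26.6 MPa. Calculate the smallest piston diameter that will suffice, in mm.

Extension force acts on the full piston face: F = P × (π/4)D².
D = √(4F / (πP)) = √(4 × 2760 kN / (π × 26.6 MPa))

D ≈ 363 mm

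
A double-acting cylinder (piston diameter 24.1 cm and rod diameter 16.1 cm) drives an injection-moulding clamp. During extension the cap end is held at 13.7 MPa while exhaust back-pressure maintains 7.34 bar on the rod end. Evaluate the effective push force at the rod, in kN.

F ≈ 606 kN

Cap-side area A_cap = π/4 × (24.1 cm)² = 456.2 cm^2
Rod-side annular area A_ann = π/4 × (24.1² − 16.1²) = 252.6 cm^2
Net thrust = P_cap·A_cap − P_rod·A_ann = 624.9 kN − 18.54 kN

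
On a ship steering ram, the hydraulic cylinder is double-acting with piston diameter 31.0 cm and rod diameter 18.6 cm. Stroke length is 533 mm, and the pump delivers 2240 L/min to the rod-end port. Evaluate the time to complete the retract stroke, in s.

Rod-side annular area A_ann = π/4 × (31.0² − 18.6²) = 483.1 cm^2
Swept volume V = A × L; t = V / Q = A·L / Q

t ≈ 0.690 s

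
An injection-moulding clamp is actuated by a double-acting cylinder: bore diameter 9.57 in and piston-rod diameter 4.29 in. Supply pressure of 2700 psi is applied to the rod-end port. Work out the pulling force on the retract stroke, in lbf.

Rod-side annular area A_ann = π/4 × (9.57² − 4.29²) = 57.48 in^2
On retraction the pressure acts on the annular area (bore minus rod).
F = P × A_ann

F ≈ 1.55e5 lbf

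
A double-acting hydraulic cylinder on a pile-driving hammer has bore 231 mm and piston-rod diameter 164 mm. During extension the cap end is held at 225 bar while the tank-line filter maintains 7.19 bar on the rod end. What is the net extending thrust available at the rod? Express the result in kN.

Cap-side area A_cap = π/4 × (231 mm)² = 41910 mm^2
Rod-side annular area A_ann = π/4 × (231² − 164²) = 20790 mm^2
Net thrust = P_cap·A_cap − P_rod·A_ann = 943.0 kN − 14.94 kN

F ≈ 928 kN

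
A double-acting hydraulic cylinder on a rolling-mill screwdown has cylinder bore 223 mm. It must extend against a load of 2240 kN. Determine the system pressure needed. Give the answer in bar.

P ≈ 574 bar

Cap-side area A_cap = π/4 × (223 mm)² = 39060 mm^2
P = F / A = 2240 kN / A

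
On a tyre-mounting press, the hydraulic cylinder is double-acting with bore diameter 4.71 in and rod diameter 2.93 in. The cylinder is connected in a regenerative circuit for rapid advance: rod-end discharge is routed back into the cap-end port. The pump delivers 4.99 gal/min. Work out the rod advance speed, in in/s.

v ≈ 2.85 in/s

In regeneration the rod-end outflow joins the pump flow into the cap end, so the net volume the pump must supply per unit advance equals the rod cross-section area.
Rod cross-section A_rod = π/4 × (2.93 in)² = 6.743 in^2
v = Q_pump / A_rod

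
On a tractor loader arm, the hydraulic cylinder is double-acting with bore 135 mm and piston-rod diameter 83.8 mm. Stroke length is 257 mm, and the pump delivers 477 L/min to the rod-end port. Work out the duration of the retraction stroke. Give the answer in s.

Rod-side annular area A_ann = π/4 × (135² − 83.8²) = 8798 mm^2
Swept volume V = A × L; t = V / Q = A·L / Q

t ≈ 0.284 s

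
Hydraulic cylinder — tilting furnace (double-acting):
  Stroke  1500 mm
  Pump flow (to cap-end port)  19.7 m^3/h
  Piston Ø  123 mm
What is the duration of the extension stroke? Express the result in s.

Cap-side area A_cap = π/4 × (123 mm)² = 11880 mm^2
Swept volume V = A × L; t = V / Q = A·L / Q

t ≈ 3.26 s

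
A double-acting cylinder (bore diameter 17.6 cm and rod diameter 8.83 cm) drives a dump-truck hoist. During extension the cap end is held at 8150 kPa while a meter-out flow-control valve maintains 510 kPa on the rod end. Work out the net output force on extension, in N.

Cap-side area A_cap = π/4 × (17.6 cm)² = 243.3 cm^2
Rod-side annular area A_ann = π/4 × (17.6² − 8.83²) = 182.0 cm^2
Net thrust = P_cap·A_cap − P_rod·A_ann = 1.983e5 N − 9284 N

F ≈ 1.89e5 N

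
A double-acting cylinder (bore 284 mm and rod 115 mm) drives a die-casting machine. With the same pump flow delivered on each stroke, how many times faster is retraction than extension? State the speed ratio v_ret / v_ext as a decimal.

v_ret/v_ext ≈ 1.20

Cap-side area A_cap = π/4 × (284 mm)² = 63350 mm^2
Rod-side annular area A_ann = π/4 × (284² − 115²) = 52960 mm^2
For equal Q, v ∝ 1/A, so v_ret/v_ext = A_cap/A_ann.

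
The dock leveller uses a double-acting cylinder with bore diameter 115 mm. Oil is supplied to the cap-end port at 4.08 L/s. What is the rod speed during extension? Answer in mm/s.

Cap-side area A_cap = π/4 × (115 mm)² = 10390 mm^2
v = Q / A

v ≈ 393 mm/s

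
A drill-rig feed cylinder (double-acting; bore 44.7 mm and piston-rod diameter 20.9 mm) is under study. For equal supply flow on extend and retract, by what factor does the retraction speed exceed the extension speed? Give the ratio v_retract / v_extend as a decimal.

v_ret/v_ext ≈ 1.28

Cap-side area A_cap = π/4 × (44.7 mm)² = 1569 mm^2
Rod-side annular area A_ann = π/4 × (44.7² − 20.9²) = 1226 mm^2
For equal Q, v ∝ 1/A, so v_ret/v_ext = A_cap/A_ann.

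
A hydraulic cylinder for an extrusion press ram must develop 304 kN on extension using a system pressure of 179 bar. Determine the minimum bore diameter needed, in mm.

Extension force acts on the full piston face: F = P × (π/4)D².
D = √(4F / (πP)) = √(4 × 304 kN / (π × 179 bar))

D ≈ 147 mm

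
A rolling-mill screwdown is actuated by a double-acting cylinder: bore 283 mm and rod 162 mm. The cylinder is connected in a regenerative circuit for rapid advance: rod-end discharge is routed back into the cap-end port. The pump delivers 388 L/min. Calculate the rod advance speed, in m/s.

In regeneration the rod-end outflow joins the pump flow into the cap end, so the net volume the pump must supply per unit advance equals the rod cross-section area.
Rod cross-section A_rod = π/4 × (162 mm)² = 20610 mm^2
v = Q_pump / A_rod

v ≈ 0.314 m/s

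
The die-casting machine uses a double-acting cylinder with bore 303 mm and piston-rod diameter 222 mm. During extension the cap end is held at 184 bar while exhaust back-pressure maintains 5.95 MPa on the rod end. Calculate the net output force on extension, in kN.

F ≈ 1130 kN

Cap-side area A_cap = π/4 × (303 mm)² = 72110 mm^2
Rod-side annular area A_ann = π/4 × (303² − 222²) = 33400 mm^2
Net thrust = P_cap·A_cap − P_rod·A_ann = 1327 kN − 198.7 kN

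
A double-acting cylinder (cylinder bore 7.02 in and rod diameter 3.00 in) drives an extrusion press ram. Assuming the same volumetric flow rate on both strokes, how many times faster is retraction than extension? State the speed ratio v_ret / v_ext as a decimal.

v_ret/v_ext ≈ 1.22

Cap-side area A_cap = π/4 × (7.02 in)² = 38.70 in^2
Rod-side annular area A_ann = π/4 × (7.02² − 3.00²) = 31.64 in^2
For equal Q, v ∝ 1/A, so v_ret/v_ext = A_cap/A_ann.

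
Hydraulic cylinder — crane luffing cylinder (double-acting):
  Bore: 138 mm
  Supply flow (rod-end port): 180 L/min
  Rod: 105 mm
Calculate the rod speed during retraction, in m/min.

Rod-side annular area A_ann = π/4 × (138² − 105²) = 6298 mm^2
Flow into the rod-end port fills the annular volume.
v = Q / A

v ≈ 28.6 m/min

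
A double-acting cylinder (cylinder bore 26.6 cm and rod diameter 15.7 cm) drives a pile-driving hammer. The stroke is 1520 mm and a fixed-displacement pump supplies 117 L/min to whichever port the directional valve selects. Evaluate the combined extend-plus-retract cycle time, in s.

t ≈ 71.5 s

Cap-side area A_cap = π/4 × (26.6 cm)² = 555.7 cm^2
Rod-side annular area A_ann = π/4 × (26.6² − 15.7²) = 362.1 cm^2
t_ext = A_cap·L/Q = 43.32 s
t_ret = A_ann·L/Q = 28.23 s
t_cycle = t_ext + t_ret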